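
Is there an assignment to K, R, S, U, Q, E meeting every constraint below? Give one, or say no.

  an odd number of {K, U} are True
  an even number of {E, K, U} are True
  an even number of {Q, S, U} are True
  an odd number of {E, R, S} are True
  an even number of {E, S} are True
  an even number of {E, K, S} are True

K = False, R = True, S = True, U = True, Q = False, E = True

{K, U}: 1 true → odd ✓
{E, K, U}: 2 true → even ✓
{Q, S, U}: 2 true → even ✓
{E, R, S}: 3 true → odd ✓
{E, S}: 2 true → even ✓
{E, K, S}: 2 true → even ✓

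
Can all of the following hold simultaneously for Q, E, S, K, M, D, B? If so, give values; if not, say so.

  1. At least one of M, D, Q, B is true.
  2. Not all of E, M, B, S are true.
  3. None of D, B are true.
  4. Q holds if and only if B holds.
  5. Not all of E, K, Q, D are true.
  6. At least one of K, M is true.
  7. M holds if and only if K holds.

Q: False; E: True; S: True; K: True; M: True; D: False; B: False

  (1) {M, D, Q, B}: 1 true — at least one ✓
  (2) {E, M, B, S}: 3/4 true — not all ✓
  (3) {D, B}: 0 true — none ✓
  (4) Q=F, B=F — same ✓
  (5) {E, K, Q, D}: 2/4 true — not all ✓
  (6) {K, M}: 2 true — at least one ✓
  (7) M=T, K=T — same ✓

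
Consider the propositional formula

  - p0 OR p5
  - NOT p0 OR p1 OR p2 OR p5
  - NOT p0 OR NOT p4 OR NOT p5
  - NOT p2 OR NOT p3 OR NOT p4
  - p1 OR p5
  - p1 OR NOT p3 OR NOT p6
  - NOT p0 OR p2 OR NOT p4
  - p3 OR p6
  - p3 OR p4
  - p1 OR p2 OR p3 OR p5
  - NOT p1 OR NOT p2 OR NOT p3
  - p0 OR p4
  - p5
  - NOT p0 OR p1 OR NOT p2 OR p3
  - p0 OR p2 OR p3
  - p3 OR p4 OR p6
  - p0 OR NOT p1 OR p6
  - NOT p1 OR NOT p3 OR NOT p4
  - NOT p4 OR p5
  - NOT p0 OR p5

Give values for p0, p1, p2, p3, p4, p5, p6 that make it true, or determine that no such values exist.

Unit clause (p5) forces p5 = True.
Set p0 = False.
  then (p0 OR p4) forces p4 = True.
Set p1 = True.
  then (p0 OR NOT p1 OR p6) forces p6 = True.
  then (NOT p1 OR NOT p3 OR NOT p4) forces p3 = False.
  then (p0 OR p2 OR p3) forces p2 = True.
All clauses satisfied.

p0 = False, p1 = True, p2 = True, p3 = False, p4 = True, p5 = True, p6 = True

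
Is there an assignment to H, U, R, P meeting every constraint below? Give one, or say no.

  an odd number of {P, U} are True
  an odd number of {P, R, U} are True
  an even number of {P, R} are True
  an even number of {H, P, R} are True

H = False, U = True, R = False, P = False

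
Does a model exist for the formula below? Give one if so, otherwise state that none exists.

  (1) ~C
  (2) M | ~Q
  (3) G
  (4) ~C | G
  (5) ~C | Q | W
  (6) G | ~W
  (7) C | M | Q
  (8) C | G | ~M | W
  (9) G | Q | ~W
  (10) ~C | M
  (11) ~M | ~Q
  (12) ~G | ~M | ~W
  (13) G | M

M = True, C = False, Q = False, W = False, G = True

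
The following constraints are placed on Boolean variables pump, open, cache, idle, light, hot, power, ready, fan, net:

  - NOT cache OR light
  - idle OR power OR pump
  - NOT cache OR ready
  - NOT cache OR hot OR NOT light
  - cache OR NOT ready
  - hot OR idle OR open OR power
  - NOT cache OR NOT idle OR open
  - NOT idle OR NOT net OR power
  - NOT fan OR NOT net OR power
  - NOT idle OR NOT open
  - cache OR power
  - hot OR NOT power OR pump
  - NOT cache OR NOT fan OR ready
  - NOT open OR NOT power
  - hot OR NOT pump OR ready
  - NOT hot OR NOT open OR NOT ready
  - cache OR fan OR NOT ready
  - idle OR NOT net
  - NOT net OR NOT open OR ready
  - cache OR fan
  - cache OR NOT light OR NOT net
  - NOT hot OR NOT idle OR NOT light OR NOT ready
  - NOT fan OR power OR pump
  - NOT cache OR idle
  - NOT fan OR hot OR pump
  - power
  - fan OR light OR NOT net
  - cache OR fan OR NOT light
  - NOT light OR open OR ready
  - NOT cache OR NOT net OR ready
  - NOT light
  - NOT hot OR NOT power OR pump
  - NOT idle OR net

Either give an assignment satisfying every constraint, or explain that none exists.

pump: True, open: False, cache: False, idle: False, light: False, hot: True, power: True, ready: False, fan: True, net: False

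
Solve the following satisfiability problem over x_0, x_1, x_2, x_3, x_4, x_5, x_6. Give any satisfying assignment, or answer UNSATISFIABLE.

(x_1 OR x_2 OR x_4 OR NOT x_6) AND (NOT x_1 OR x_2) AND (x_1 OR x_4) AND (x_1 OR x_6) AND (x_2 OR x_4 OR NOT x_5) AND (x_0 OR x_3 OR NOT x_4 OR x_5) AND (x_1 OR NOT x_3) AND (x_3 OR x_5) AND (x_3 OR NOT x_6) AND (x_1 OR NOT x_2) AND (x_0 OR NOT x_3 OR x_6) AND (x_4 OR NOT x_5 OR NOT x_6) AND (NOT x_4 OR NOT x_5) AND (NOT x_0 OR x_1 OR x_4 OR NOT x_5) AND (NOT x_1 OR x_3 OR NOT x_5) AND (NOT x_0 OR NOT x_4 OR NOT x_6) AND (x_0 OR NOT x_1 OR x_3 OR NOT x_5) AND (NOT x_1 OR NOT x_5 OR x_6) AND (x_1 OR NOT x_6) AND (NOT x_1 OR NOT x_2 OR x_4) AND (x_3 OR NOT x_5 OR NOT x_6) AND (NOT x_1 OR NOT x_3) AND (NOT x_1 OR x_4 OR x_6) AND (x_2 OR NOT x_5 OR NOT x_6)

Case x_3 = True:
  (x_1 OR NOT x_3) forces x_1 = True.
  Clause (NOT x_1 OR NOT x_3) is falsified — contradiction.
Case x_3 = False:
  (x_3 OR x_5) forces x_5 = True.
  (x_3 OR NOT x_6) forces x_6 = False.
  (x_1 OR x_6) forces x_1 = True.
  Clause (NOT x_1 OR x_3 OR NOT x_5) is falsified — contradiction.
Both cases fail, so the formula is unsatisfiable.

UNSATISFIABLE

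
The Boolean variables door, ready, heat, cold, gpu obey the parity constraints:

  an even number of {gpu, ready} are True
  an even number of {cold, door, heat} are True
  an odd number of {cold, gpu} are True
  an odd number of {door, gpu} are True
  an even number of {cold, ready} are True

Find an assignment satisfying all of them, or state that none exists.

Adding constraints 1, 3, 5 mod 2: every variable appears an even number of times on the left, so the left side is 0.
But the right sides sum to 1 (mod 2). 0 ≠ 1 — the system is inconsistent.

Unsatisfiable — no assignment works.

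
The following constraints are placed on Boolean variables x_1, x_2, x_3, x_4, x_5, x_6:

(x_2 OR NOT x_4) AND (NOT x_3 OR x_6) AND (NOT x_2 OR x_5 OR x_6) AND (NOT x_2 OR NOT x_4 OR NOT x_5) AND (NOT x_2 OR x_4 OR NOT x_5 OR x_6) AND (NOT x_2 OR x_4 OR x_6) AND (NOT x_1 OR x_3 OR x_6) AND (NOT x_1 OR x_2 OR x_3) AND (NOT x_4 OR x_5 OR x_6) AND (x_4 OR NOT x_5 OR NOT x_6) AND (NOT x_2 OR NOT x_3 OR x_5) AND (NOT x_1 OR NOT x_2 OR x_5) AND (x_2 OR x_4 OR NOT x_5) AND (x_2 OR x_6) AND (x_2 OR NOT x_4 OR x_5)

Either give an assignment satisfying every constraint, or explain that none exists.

Set x_1 = False.
Set x_2 = False.
  then (x_2 OR NOT x_4) forces x_4 = False.
  then (x_2 OR x_4 OR NOT x_5) forces x_5 = False.
  then (x_2 OR x_6) forces x_6 = True.
Set x_3 = False.
All clauses satisfied.

x_1=F, x_2=F, x_3=F, x_4=F, x_5=F, x_6=T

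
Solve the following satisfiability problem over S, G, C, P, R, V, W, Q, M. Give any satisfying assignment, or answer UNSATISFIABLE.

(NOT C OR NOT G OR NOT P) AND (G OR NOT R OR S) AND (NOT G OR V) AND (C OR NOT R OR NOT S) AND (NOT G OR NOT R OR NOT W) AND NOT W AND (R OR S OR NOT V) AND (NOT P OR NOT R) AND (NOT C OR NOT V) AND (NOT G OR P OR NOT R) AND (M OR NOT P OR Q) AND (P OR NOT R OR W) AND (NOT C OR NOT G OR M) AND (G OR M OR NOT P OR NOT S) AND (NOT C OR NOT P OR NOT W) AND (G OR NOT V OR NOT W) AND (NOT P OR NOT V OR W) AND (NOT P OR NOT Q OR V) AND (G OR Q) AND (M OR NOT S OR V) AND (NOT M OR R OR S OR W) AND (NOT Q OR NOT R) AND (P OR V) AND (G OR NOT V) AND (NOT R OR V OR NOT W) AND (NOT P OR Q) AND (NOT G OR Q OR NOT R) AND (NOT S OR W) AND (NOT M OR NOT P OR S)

Case R = True:
  (NOT W) forces W = False.
  (NOT P OR NOT R) forces P = False.
  Clause (P OR NOT R OR W) is falsified — contradiction.
Case R = False:
  (NOT W) forces W = False.
  (NOT S OR W) forces S = False.
  (R OR S OR NOT V) forces V = False.
  (NOT G OR V) forces G = False.
  (G OR Q) forces Q = True.
  (NOT P OR NOT Q OR V) forces P = False.
  Clause (P OR V) is falsified — contradiction.
Both cases fail, so the formula is unsatisfiable.

Unsatisfiable — no assignment works.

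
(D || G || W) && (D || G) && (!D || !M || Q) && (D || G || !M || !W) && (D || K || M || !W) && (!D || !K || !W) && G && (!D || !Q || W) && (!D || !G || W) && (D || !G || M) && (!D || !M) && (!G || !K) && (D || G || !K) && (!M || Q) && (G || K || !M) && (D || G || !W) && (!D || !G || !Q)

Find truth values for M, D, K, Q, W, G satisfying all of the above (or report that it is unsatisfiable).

Unit clause (G) forces G = True.
In (!G || !K) only !K is left, so K = False.
Set M = True.
  then (!D || !M) forces D = False.
  then (!M || Q) forces Q = True.
Set W = False.
All clauses satisfied.

M = True, D = False, K = False, Q = True, W = False, G = True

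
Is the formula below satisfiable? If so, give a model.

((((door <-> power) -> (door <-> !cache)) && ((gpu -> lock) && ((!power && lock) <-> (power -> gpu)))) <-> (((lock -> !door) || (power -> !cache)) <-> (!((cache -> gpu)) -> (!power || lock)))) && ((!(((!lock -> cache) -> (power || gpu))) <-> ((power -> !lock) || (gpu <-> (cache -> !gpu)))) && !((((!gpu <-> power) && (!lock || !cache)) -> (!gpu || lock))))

Case lock = True: the conjunct !((((!gpu <-> power) && (!lock || !cache)) -> (!gpu || lock))) becomes !((((!gpu <-> power) && !cache) -> True)) = False.
Case lock = False: the formula simplifies to ((((door <-> power) -> (door <-> !cache)) && (!gpu && !((power -> gpu)))) <-> (!((cache -> gpu)) -> !power)) && (!((cache -> (power || gpu))) && !(((!gpu <-> power) -> !gpu))).
  power = True: the conjunct !((cache -> (power || gpu))) becomes !((cache -> True)) = False.
  power = False: the conjunct (((door <-> power) -> (door <-> !cache)) && (!gpu && !((power -> gpu)))) <-> (!((cache -> gpu)) -> !power) becomes ((!door -> (door <-> !cache)) && False) <-> (!((cache -> gpu)) -> True) = False.
Both cases fail — unsatisfiable.

Unsatisfiable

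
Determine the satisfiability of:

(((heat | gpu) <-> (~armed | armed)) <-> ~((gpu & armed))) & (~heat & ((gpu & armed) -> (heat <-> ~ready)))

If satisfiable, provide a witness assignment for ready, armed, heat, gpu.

ready: False, armed: False, heat: False, gpu: True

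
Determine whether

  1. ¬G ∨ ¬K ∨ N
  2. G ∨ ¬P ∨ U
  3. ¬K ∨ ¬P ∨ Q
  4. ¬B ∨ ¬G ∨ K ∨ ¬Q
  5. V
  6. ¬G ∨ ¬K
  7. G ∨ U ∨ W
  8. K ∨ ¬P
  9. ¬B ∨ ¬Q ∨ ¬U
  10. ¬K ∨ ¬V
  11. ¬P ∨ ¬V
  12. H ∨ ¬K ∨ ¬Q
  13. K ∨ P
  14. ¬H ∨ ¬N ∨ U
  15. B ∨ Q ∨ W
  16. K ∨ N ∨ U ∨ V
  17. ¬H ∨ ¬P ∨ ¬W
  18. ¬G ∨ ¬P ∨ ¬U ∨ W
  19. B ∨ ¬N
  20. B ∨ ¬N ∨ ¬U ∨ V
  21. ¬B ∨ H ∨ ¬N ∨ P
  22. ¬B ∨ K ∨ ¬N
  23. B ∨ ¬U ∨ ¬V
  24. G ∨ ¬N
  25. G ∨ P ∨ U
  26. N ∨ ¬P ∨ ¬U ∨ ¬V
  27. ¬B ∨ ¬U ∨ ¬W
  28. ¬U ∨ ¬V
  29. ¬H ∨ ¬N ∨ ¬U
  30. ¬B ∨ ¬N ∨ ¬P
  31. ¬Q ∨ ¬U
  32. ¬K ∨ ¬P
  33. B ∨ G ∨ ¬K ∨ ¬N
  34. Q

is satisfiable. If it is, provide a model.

UNSATISFIABLE

Case V = True:
  (¬K ∨ ¬V) forces K = False.
  (K ∨ ¬P) forces P = False.
  Clause (K ∨ P) is falsified — contradiction.
Case V = False:
  Clause (V) is falsified — contradiction.
Both cases fail, so the formula is unsatisfiable.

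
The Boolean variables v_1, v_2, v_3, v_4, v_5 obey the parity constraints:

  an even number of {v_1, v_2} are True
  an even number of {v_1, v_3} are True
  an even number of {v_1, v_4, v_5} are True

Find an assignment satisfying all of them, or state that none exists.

v_1: True; v_2: True; v_3: True; v_4: True; v_5: False

{v_1, v_2}: 2 true → even ✓
{v_1, v_3}: 2 true → even ✓
{v_1, v_4, v_5}: 2 true → even ✓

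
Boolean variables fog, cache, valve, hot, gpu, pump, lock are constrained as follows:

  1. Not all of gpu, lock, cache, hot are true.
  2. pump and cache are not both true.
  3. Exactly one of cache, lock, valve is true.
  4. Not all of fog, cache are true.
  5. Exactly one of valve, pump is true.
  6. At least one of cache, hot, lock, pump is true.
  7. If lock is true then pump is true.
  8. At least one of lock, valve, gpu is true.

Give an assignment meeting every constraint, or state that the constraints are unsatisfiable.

fog = False; cache = False; valve = True; hot = True; gpu = True; pump = False; lock = False

  (1) {gpu, lock, cache, hot}: 2/4 true — not all ✓
  (2) pump=F, cache=F — not both ✓
  (3) {cache, lock, valve}: 1 true — exactly one ✓
  (4) {fog, cache}: 0/2 true — not all ✓
  (5) {valve, pump}: 1 true — exactly one ✓
  (6) {cache, hot, lock, pump}: 1 true — at least one ✓
  (7) lock=F ⇒ pump: vacuous ✓
  (8) {lock, valve, gpu}: 2 true — at least one ✓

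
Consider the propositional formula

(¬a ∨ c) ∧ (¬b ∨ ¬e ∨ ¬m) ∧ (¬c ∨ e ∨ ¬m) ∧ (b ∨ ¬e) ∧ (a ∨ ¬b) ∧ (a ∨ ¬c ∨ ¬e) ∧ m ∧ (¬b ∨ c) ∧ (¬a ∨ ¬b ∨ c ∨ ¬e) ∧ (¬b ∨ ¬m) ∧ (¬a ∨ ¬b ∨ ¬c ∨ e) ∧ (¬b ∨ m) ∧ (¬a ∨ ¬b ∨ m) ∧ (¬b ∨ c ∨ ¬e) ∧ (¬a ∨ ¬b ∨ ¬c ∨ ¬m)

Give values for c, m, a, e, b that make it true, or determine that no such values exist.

Unit clause (m) forces m = True.
In (¬b ∨ ¬m) only ¬b is left, so b = False.
In (b ∨ ¬e) only ¬e is left, so e = False.
In (¬c ∨ e ∨ ¬m) only ¬c is left, so c = False.
In (¬a ∨ c) only ¬a is left, so a = False.
All clauses satisfied.

c=F, m=T, a=F, e=F, b=F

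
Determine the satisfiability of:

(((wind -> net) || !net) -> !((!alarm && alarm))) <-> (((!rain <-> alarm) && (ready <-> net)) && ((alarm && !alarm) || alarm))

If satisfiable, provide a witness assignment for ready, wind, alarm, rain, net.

ready=T; wind=T; alarm=T; rain=F; net=T

  (((wind -> net) || !net) -> !((!alarm && alarm))) <-> (((!rain <-> alarm) && (ready <-> net)) && ((alarm && !alarm) || alarm)) = True
    ((wind -> net) || !net) -> !((!alarm && alarm)) = True
      (wind -> net) || !net = True
        wind -> net = True
        !net = False
      !((!alarm && alarm)) = True
        !alarm && alarm = False
          !alarm = False
    ((!rain <-> alarm) && (ready <-> net)) && ((alarm && !alarm) || alarm) = True
      (!rain <-> alarm) && (ready <-> net) = True
        !rain <-> alarm = True
          !rain = True
        ready <-> net = True
      (alarm && !alarm) || alarm = True
        alarm && !alarm = False
          !alarm = False
The formula evaluates to True.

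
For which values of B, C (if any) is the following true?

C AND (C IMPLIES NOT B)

B=F; C=T

  C IMPLIES NOT B = True
    NOT B = True
Both conjuncts True, so the formula holds.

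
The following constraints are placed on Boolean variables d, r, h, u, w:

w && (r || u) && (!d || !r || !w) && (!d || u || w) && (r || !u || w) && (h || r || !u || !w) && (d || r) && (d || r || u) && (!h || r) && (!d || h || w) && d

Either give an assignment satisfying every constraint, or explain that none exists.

Case d = True:
  (w) forces w = True.
  (!d || !r || !w) forces r = False.
  (r || u) forces u = True.
  (h || r || !u || !w) forces h = True.
  Clause (!h || r) is falsified — contradiction.
Case d = False:
  Clause (d) is falsified — contradiction.
Both cases fail, so the formula is unsatisfiable.

No satisfying assignment exists.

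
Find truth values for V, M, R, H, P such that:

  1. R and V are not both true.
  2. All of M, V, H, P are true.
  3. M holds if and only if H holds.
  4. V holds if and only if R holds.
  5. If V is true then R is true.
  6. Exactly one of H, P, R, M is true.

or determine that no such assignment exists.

No satisfying assignment exists.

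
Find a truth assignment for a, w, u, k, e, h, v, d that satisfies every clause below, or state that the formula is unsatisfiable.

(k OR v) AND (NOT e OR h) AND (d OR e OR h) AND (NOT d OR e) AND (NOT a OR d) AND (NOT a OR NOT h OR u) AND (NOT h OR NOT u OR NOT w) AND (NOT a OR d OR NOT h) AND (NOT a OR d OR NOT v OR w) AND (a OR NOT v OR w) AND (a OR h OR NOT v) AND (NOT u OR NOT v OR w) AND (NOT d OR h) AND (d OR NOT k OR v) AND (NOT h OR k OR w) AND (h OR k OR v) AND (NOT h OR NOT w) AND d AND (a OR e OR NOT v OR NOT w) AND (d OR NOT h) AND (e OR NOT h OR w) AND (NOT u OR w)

a=F, w=F, u=F, k=T, e=T, h=T, v=F, d=T

Unit clause (d) forces d = True.
In (NOT d OR e) only e is left, so e = True.
In (NOT d OR h) only h is left, so h = True.
In (NOT h OR NOT w) only NOT w is left, so w = False.
In (NOT u OR w) only NOT u is left, so u = False.
In (NOT a OR NOT h OR u) only NOT a is left, so a = False.
In (a OR NOT v OR w) only NOT v is left, so v = False.
In (NOT h OR k OR w) only k is left, so k = True.
All clauses satisfied.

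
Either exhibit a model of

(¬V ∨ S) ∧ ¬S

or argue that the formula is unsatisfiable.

S = False, V = False

  ¬V ∨ S = True
    ¬V = True
  ¬S = True
Both conjuncts True, so the formula holds.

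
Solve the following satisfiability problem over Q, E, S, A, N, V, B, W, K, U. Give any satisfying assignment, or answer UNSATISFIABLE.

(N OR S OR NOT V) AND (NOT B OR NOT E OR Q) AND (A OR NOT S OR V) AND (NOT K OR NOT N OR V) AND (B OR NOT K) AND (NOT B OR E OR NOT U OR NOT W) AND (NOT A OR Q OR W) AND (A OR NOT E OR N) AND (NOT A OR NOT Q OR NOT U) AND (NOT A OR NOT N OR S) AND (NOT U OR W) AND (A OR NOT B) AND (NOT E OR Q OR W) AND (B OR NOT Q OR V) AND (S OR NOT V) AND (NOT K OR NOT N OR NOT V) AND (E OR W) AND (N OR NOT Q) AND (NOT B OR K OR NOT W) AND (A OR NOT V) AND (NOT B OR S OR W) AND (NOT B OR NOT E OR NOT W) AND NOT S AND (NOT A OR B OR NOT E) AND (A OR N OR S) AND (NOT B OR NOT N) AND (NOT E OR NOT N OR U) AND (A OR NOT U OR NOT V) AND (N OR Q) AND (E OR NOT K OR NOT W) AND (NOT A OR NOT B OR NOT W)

Q = False; E = True; S = False; A = False; N = True; V = False; B = False; W = True; K = False; U = True

Unit clause (NOT S) forces S = False.
In (S OR NOT V) only NOT V is left, so V = False.
Try Q = True:
  (B OR NOT Q OR V) forces B = True.
  (A OR NOT B) forces A = True.
  (NOT A OR NOT Q OR NOT U) forces U = False.
  (NOT A OR NOT N OR S) forces N = False.
  clause (N OR NOT Q) is falsified — backtrack.
So Q = False.
  then (N OR Q) forces N = True.
  then (NOT K OR NOT N OR V) forces K = False.
  then (NOT A OR NOT N OR S) forces A = False.
  then (A OR NOT B) forces B = False.
Set E = True.
  then (NOT E OR Q OR W) forces W = True.
  then (NOT E OR NOT N OR U) forces U = True.
All clauses satisfied.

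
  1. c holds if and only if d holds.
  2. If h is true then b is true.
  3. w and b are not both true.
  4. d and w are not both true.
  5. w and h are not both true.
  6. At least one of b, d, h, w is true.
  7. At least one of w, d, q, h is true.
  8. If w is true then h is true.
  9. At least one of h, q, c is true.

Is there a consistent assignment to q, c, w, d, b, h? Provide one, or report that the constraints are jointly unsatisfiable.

q: False, c: False, w: False, d: False, b: True, h: True

  (1) c=F, d=F — same ✓
  (2) h=T ⇒ b: T ✓
  (3) w=F, b=T — not both ✓
  (4) d=F, w=F — not both ✓
  (5) w=F, h=T — not both ✓
  (6) {b, d, h, w}: 2 true — at least one ✓
  (7) {w, d, q, h}: 1 true — at least one ✓
  (8) w=F ⇒ h: vacuous ✓
  (9) {h, q, c}: 1 true — at least one ✓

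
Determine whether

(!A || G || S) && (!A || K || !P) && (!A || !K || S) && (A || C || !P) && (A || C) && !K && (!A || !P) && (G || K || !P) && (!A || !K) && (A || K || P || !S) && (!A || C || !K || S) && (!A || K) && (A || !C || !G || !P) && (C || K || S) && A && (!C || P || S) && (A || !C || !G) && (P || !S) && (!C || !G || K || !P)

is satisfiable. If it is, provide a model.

The formula is unsatisfiable.

Case K = True:
  Clause (!K) is falsified — contradiction.
Case K = False:
  (!A || K) forces A = False.
  Clause (A) is falsified — contradiction.
Both cases fail, so the formula is unsatisfiable.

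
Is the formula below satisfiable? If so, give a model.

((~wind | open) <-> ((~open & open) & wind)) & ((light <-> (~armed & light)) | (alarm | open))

alarm = False; wind = True; armed = True; light = False; open = False

  (~wind | open) <-> ((~open & open) & wind) = True
    ~wind | open = False
      ~wind = False
    (~open & open) & wind = False
      ~open & open = False
        ~open = True
  (light <-> (~armed & light)) | (alarm | open) = True
    light <-> (~armed & light) = True
      ~armed & light = False
        ~armed = False
    alarm | open = False
Both conjuncts True, so the formula holds.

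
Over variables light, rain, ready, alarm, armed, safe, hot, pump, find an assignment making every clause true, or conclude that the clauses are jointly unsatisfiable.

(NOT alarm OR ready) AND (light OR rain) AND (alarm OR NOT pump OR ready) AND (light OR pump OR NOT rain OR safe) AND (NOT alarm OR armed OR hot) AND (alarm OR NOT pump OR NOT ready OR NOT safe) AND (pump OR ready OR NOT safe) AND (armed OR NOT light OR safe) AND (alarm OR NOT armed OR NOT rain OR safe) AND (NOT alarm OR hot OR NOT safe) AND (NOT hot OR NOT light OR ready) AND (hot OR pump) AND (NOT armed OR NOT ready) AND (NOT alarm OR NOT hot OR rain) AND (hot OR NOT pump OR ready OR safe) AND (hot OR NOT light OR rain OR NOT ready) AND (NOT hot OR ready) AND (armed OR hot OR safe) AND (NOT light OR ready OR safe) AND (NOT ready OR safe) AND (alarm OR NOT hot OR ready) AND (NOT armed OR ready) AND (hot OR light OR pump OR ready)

Set light = True.
Set rain = True.
Set ready = True.
  then (NOT armed OR NOT ready) forces armed = False.
  then (NOT ready OR safe) forces safe = True.
Set alarm = True.
  then (NOT alarm OR armed OR hot) forces hot = True.
Set pump = True.
All clauses satisfied.

light = True; rain = True; ready = True; alarm = True; armed = False; safe = True; hot = True; pump = True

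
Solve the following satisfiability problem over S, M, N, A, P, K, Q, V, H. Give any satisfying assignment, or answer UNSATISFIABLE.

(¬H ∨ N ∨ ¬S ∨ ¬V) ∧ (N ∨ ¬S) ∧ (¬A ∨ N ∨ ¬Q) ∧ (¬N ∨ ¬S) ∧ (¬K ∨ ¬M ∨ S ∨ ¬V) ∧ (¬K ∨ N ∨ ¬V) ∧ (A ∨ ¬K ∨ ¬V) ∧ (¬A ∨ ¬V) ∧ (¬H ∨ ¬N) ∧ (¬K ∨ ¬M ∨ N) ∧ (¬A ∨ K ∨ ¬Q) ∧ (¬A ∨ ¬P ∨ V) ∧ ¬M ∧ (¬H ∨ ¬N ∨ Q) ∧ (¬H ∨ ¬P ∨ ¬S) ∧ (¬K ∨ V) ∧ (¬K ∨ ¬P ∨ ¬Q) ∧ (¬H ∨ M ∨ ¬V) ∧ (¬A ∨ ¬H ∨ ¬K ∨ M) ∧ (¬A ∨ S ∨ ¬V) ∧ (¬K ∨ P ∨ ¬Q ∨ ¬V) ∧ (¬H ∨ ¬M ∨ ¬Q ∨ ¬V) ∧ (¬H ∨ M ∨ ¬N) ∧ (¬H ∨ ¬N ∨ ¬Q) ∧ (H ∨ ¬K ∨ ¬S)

S=F; M=F; N=T; A=F; P=F; K=F; Q=T; V=F; H=F

Unit clause (¬M) forces M = False.
Try S = True:
  (N ∨ ¬S) forces N = True.
  clause (¬N ∨ ¬S) is falsified — backtrack.
So S = False.
Set N = True.
  then (¬H ∨ ¬N) forces H = False.
Set A = False.
Set P = False.
Set K = False.
Set Q = True.
Set V = False.
All clauses satisfied.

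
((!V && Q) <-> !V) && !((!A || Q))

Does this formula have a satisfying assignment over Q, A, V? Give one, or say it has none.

Q=F, A=T, V=T

  (!V && Q) <-> !V = True
    !V && Q = False
      !V = False
    !V = False
  !((!A || Q)) = True
    !A || Q = False
      !A = False
Both conjuncts True, so the formula holds.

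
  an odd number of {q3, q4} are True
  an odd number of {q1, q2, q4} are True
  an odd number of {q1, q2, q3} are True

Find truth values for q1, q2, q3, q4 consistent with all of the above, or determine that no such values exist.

Unsatisfiable

Adding constraints 1, 2, 3 mod 2: every variable appears an even number of times on the left, so the left side is 0.
But the right sides sum to 1 (mod 2). 0 ≠ 1 — the system is inconsistent.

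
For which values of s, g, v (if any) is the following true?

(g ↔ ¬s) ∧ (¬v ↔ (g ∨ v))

s = False, g = True, v = False

  g ↔ ¬s = True
    ¬s = True
  ¬v ↔ (g ∨ v) = True
    ¬v = True
    g ∨ v = True
Both conjuncts True, so the formula holds.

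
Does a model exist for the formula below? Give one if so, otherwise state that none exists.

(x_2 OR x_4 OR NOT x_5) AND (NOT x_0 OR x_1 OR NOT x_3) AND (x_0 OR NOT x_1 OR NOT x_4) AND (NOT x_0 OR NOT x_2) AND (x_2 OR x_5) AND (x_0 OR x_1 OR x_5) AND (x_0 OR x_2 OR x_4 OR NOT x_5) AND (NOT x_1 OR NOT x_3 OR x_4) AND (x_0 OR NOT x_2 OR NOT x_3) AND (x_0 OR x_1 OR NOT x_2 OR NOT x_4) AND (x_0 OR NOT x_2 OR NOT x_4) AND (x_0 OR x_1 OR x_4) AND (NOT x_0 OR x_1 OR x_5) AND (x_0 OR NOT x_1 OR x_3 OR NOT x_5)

Set x_0 = True.
  then (NOT x_0 OR NOT x_2) forces x_2 = False.
  then (x_2 OR x_5) forces x_5 = True.
  then (x_2 OR x_4 OR NOT x_5) forces x_4 = True.
Set x_1 = True.
Set x_3 = False.
All clauses satisfied.

x_0 = True, x_1 = True, x_2 = False, x_3 = False, x_4 = True, x_5 = True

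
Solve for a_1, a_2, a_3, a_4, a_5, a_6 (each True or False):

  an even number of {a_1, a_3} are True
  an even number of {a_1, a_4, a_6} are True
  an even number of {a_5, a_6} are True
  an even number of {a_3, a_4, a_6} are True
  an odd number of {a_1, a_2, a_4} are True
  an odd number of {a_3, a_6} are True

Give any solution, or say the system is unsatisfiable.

a_1=T, a_2=T, a_3=T, a_4=T, a_5=F, a_6=F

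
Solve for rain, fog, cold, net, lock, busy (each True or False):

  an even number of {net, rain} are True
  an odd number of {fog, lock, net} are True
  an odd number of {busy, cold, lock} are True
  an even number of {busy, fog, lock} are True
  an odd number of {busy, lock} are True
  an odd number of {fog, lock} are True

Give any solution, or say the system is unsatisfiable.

rain=F; fog=T; cold=F; net=F; lock=F; busy=T

{net, rain}: 0 true → even ✓
{fog, lock, net}: 1 true → odd ✓
{busy, cold, lock}: 1 true → odd ✓
{busy, fog, lock}: 2 true → even ✓
{busy, lock}: 1 true → odd ✓
{fog, lock}: 1 true → odd ✓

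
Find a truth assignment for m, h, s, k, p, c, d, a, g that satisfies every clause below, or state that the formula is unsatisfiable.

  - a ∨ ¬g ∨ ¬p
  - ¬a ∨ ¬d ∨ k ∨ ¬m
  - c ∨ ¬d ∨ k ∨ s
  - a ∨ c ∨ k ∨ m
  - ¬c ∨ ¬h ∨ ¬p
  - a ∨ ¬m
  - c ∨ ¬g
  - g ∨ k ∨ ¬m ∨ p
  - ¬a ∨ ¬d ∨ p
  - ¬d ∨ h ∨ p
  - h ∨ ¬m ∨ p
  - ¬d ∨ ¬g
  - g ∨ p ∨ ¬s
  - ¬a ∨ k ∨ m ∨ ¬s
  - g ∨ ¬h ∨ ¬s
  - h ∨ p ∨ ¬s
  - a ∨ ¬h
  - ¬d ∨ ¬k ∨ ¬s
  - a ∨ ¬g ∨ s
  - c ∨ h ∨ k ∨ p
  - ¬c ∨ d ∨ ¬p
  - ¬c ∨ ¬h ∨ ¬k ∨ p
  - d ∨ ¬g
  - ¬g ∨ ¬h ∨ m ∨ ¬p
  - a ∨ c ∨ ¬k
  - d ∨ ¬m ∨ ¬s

m = True, h = False, s = False, k = True, p = True, c = False, d = False, a = True, g = False

Set m = True.
  then (a ∨ ¬m) forces a = True.
Set h = False.
  then (h ∨ ¬m ∨ p) forces p = True.
Try s = True:
  (d ∨ ¬m ∨ ¬s) forces d = True.
  (¬a ∨ ¬d ∨ k ∨ ¬m) forces k = True.
  clause (¬d ∨ ¬k ∨ ¬s) is falsified — backtrack.
So s = False.
Set k = True.
Set c = False.
  then (c ∨ ¬g) forces g = False.
Set d = False.
All clauses satisfied.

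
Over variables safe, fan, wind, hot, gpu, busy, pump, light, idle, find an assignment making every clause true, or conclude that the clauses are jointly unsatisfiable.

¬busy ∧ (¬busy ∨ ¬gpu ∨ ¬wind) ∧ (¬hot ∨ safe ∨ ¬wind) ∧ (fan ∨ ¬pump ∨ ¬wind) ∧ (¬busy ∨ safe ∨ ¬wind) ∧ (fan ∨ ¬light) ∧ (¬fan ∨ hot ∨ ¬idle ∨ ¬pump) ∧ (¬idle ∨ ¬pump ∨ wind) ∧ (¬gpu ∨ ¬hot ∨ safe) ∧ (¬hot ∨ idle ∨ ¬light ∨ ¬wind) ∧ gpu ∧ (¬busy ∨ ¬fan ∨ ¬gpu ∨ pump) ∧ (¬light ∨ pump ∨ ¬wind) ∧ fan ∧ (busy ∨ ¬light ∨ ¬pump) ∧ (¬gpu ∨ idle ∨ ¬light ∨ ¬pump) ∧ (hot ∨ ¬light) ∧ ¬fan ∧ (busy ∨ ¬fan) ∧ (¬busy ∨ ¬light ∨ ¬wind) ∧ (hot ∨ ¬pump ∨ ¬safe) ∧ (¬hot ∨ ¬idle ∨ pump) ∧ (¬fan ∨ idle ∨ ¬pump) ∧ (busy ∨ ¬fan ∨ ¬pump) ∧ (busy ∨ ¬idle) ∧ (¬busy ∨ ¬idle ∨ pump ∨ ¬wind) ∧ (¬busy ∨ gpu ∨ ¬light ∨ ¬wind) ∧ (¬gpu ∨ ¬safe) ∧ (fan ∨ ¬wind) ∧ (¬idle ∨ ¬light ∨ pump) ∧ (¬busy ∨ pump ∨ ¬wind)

Unsatisfiable

Case fan = True:
  Clause (¬fan) is falsified — contradiction.
Case fan = False:
  Clause (fan) is falsified — contradiction.
Both cases fail, so the formula is unsatisfiable.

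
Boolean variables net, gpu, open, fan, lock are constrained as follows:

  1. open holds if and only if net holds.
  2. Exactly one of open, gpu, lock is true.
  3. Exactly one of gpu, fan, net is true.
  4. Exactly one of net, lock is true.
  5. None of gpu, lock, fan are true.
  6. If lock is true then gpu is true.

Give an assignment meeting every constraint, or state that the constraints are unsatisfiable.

net = True, gpu = False, open = True, fan = False, lock = False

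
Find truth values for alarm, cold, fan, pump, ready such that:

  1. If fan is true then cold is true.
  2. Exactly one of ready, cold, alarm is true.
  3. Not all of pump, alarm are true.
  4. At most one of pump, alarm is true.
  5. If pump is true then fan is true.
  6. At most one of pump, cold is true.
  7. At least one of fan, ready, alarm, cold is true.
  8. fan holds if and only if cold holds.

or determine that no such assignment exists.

alarm = False, cold = False, fan = False, pump = False, ready = True

  (1) fan=F ⇒ cold: vacuous ✓
  (2) {ready, cold, alarm}: 1 true — exactly one ✓
  (3) {pump, alarm}: 0/2 true — not all ✓
  (4) {pump, alarm}: 0 true — at most one ✓
  (5) pump=F ⇒ fan: vacuous ✓
  (6) {pump, cold}: 0 true — at most one ✓
  (7) {fan, ready, alarm, cold}: 1 true — at least one ✓
  (8) fan=F, cold=F — same ✓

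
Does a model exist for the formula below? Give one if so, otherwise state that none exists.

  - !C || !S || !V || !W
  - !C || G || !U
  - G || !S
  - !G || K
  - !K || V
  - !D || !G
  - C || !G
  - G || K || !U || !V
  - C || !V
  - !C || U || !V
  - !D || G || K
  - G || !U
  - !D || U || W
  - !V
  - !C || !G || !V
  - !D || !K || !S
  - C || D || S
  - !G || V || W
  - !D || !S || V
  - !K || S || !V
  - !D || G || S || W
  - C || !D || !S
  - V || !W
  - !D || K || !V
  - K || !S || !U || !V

S = False, D = False, G = False, C = True, W = False, U = False, K = False, V = False

Unit clause (!V) forces V = False.
In (V || !W) only !W is left, so W = False.
In (!K || V) only !K is left, so K = False.
In (!G || V || W) only !G is left, so G = False.
In (G || !S) only !S is left, so S = False.
In (!D || G || K) only !D is left, so D = False.
In (G || !U) only !U is left, so U = False.
In (C || D || S) only C is left, so C = True.
All clauses satisfied.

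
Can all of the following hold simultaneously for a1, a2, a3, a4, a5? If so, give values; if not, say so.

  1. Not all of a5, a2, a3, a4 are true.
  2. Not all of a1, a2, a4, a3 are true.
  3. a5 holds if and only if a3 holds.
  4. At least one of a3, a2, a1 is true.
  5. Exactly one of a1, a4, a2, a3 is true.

a1=F, a2=T, a3=F, a4=F, a5=F

  (1) {a5, a2, a3, a4}: 1/4 true — not all ✓
  (2) {a1, a2, a4, a3}: 1/4 true — not all ✓
  (3) a5=F, a3=F — same ✓
  (4) {a3, a2, a1}: 1 true — at least one ✓
  (5) {a1, a4, a2, a3}: 1 true — exactly one ✓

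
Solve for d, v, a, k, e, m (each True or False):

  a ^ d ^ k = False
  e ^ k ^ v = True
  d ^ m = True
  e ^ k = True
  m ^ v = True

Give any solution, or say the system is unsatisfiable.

d = False, v = False, a = False, k = False, e = True, m = True

a ^ d ^ k = F ^ F ^ F = False ✓
e ^ k ^ v = T ^ F ^ F = True ✓
d ^ m = F ^ T = True ✓
e ^ k = T ^ F = True ✓
m ^ v = T ^ F = True ✓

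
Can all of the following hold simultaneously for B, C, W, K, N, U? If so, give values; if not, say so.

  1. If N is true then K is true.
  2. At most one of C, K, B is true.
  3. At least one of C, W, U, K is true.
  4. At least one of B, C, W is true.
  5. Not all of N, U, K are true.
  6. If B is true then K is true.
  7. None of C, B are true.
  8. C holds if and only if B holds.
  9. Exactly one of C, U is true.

B = False, C = False, W = True, K = False, N = False, U = True

  (1) N=F ⇒ K: vacuous ✓
  (2) {C, K, B}: 0 true — at most one ✓
  (3) {C, W, U, K}: 2 true — at least one ✓
  (4) {B, C, W}: 1 true — at least one ✓
  (5) {N, U, K}: 1/3 true — not all ✓
  (6) B=F ⇒ K: vacuous ✓
  (7) {C, B}: 0 true — none ✓
  (8) C=F, B=F — same ✓
  (9) {C, U}: 1 true — exactly one ✓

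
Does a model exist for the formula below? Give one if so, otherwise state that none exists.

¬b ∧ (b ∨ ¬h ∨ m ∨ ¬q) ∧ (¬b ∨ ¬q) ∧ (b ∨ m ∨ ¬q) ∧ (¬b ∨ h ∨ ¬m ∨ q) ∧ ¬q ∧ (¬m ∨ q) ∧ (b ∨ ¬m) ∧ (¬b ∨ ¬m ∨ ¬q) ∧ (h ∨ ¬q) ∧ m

Case m = True:
  (¬b) forces b = False.
  Clause (b ∨ ¬m) is falsified — contradiction.
Case m = False:
  Clause (m) is falsified — contradiction.
Both cases fail, so the formula is unsatisfiable.

The formula is unsatisfiable.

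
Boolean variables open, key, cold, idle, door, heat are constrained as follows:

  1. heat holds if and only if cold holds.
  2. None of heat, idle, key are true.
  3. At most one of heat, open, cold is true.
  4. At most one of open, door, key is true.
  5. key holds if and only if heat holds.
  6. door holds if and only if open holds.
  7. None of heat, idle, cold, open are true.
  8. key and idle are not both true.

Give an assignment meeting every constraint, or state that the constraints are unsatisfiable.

open: False, key: False, cold: False, idle: False, door: False, heat: False

  (1) heat=F, cold=F — same ✓
  (2) {heat, idle, key}: 0 true — none ✓
  (3) {heat, open, cold}: 0 true — at most one ✓
  (4) {open, door, key}: 0 true — at most one ✓
  (5) key=F, heat=F — same ✓
  (6) door=F, open=F — same ✓
  (7) {heat, idle, cold, open}: 0 true — none ✓
  (8) key=F, idle=F — not both ✓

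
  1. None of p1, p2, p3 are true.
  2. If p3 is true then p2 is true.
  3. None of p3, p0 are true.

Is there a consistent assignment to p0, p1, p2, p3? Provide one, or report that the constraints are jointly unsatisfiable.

p0: False; p1: False; p2: False; p3: False

  (1) {p1, p2, p3}: 0 true — none ✓
  (2) p3=F ⇒ p2: vacuous ✓
  (3) {p3, p0}: 0 true — none ✓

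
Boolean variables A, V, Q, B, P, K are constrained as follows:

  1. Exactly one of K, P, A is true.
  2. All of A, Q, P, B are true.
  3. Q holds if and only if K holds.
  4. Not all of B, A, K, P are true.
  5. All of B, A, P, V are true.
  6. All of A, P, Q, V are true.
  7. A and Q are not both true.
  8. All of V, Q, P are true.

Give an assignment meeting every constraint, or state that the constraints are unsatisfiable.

Case Q = True:
  (2) forces A = True.
  Constraint (7) is violated (A=T, Q=T) — contradiction.
Case Q = False:
  Constraint (2) is violated (Q=F) — contradiction.
Both cases fail — unsatisfiable.

Unsatisfiable — no assignment works.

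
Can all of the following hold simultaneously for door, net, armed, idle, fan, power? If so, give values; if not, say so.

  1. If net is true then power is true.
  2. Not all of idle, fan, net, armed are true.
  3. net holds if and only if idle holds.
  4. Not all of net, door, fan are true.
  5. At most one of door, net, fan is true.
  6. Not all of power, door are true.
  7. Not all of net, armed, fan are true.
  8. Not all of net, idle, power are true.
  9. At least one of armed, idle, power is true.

door: False; net: False; armed: False; idle: False; fan: False; power: True

  (1) net=F ⇒ power: vacuous ✓
  (2) {idle, fan, net, armed}: 0/4 true — not all ✓
  (3) net=F, idle=F — same ✓
  (4) {net, door, fan}: 0/3 true — not all ✓
  (5) {door, net, fan}: 0 true — at most one ✓
  (6) {power, door}: 1/2 true — not all ✓
  (7) {net, armed, fan}: 0/3 true — not all ✓
  (8) {net, idle, power}: 1/3 true — not all ✓
  (9) {armed, idle, power}: 1 true — at least one ✓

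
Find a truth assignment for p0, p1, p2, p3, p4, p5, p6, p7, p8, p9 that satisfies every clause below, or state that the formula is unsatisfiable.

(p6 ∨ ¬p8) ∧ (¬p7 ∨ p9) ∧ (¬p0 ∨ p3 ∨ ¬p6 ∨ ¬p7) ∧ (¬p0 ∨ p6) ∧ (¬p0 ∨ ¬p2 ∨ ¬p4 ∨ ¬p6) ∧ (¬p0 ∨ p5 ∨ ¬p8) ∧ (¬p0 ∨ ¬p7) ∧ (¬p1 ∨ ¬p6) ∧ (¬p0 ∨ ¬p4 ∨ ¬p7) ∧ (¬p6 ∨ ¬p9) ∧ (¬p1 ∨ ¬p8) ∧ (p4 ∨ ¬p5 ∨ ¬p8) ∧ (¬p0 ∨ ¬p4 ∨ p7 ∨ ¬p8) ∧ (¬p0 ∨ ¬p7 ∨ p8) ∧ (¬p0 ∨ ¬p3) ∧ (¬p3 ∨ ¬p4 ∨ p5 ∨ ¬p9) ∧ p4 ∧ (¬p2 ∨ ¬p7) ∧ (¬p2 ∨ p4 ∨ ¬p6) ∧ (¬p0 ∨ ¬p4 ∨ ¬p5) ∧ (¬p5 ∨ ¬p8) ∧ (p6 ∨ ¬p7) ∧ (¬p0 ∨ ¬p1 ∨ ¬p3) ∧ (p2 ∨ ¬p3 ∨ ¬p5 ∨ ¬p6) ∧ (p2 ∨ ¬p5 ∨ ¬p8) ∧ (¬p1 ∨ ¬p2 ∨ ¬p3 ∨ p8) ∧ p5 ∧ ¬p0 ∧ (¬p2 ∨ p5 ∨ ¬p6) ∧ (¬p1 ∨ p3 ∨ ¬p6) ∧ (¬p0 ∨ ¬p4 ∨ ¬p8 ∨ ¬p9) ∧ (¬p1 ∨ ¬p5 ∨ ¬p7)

p0=F, p1=F, p2=F, p3=T, p4=T, p5=T, p6=F, p7=F, p8=F, p9=F

Unit clause (p4) forces p4 = True.
Unit clause (p5) forces p5 = True.
Unit clause (¬p0) forces p0 = False.
In (¬p5 ∨ ¬p8) only ¬p8 is left, so p8 = False.
Set p1 = False.
Set p2 = False.
Set p3 = True.
  then (p2 ∨ ¬p3 ∨ ¬p5 ∨ ¬p6) forces p6 = False.
  then (p6 ∨ ¬p7) forces p7 = False.
Set p9 = False.
All clauses satisfied.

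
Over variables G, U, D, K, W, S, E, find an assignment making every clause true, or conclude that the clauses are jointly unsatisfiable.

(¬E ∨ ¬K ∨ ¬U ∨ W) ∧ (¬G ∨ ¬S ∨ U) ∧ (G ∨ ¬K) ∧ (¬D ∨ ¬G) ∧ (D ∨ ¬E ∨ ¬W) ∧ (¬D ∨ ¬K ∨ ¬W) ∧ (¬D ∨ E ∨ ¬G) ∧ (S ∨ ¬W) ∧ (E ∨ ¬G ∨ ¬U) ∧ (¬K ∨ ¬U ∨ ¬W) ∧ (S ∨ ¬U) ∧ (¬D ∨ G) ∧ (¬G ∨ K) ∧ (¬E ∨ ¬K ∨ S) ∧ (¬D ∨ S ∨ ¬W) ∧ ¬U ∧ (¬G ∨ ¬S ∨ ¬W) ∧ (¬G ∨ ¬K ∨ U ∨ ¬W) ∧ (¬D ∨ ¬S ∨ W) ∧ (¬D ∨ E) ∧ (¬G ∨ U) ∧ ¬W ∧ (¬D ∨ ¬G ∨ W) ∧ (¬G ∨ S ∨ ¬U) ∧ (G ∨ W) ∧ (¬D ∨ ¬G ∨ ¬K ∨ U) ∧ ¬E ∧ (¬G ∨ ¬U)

UNSATISFIABLE

Case W = True:
  Clause (¬W) is falsified — contradiction.
Case W = False:
  (¬U) forces U = False.
  (¬G ∨ U) forces G = False.
  Clause (G ∨ W) is falsified — contradiction.
Both cases fail, so the formula is unsatisfiable.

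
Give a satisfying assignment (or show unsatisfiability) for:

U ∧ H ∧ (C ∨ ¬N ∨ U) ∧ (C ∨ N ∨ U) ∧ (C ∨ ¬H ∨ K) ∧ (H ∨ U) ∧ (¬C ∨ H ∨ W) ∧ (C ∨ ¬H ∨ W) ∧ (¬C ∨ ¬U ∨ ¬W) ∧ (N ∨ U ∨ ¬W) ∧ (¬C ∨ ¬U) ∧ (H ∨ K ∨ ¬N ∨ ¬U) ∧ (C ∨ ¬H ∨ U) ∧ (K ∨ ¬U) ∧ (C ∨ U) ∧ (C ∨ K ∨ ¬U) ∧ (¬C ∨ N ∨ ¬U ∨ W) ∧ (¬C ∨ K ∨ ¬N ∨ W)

N=F, K=T, H=T, C=F, W=T, U=T

Unit clause (U) forces U = True.
Unit clause (H) forces H = True.
In (¬C ∨ ¬U) only ¬C is left, so C = False.
In (K ∨ ¬U) only K is left, so K = True.
In (C ∨ ¬H ∨ W) only W is left, so W = True.
Set N = False.
All clauses satisfied.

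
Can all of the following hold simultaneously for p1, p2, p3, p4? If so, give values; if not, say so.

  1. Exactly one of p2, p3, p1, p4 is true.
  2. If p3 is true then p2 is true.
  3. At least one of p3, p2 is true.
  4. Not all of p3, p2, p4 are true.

p1=F; p2=T; p3=F; p4=F

  (1) {p2, p3, p1, p4}: 1 true — exactly one ✓
  (2) p3=F ⇒ p2: vacuous ✓
  (3) {p3, p2}: 1 true — at least one ✓
  (4) {p3, p2, p4}: 1/3 true — not all ✓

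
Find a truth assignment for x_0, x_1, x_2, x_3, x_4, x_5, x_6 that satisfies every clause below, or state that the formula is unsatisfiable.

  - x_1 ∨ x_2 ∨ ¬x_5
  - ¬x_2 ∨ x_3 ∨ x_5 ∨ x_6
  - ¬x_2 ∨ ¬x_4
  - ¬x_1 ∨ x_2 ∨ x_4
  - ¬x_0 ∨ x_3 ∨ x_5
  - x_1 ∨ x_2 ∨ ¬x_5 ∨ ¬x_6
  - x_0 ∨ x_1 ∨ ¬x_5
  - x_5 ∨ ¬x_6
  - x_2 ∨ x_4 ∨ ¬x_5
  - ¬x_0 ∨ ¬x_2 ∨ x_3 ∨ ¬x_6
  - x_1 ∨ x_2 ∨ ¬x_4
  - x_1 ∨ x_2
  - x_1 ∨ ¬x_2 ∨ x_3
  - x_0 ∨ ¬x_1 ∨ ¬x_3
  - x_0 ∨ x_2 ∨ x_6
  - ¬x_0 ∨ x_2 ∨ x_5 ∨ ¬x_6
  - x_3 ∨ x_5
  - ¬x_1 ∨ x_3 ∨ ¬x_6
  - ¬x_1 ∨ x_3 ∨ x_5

x_0 = True; x_1 = True; x_2 = True; x_3 = False; x_4 = False; x_5 = True; x_6 = False

Set x_0 = True.
Set x_1 = True.
Set x_2 = True.
  then (¬x_2 ∨ ¬x_4) forces x_4 = False.
Set x_3 = False.
  then (¬x_0 ∨ x_3 ∨ x_5) forces x_5 = True.
  then (¬x_0 ∨ ¬x_2 ∨ x_3 ∨ ¬x_6) forces x_6 = False.
All clauses satisfied.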